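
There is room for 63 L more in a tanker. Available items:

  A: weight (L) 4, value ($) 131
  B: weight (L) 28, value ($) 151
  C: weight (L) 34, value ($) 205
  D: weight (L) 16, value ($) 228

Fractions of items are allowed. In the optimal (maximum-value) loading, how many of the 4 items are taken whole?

Greedy by value/weight ratio, highest first.
Order: A (131/4=32.75) > D (228/16=14.25) > C (205/34=6.03) > B (151/28=5.39)
Fill: take A (4 @ 131) → take D (16 @ 228) → take C (34 @ 205) → take 9/28 of B → 48.54; 63/63 used.
3 item(s) taken whole; one partial (take 9/28 of B).

3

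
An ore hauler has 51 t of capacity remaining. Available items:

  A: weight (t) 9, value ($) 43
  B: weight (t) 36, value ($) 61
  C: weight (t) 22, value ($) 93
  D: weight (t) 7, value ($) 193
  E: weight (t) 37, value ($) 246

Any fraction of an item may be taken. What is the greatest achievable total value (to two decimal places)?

Greedy by value/weight ratio, highest first.
Order: D (193/7=27.57) > E (246/37=6.65) > A (43/9=4.78) > C (93/22=4.23) > B (61/36=1.69)
Fill: take D (7 @ 193) → take E (37 @ 246) → take 7/9 of A → 33.44; 51/51 used.
Total value = 472.44

472.44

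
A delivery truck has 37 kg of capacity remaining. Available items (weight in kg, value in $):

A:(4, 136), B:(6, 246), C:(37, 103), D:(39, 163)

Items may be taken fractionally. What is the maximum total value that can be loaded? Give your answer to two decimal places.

494.85

Sort by value per unit weight and fill in that order.
Ratios (sorted): B 41.00, A 34.00, D 4.18, C 2.78
take B (6 @ 246); take A (4 @ 136); take 27/39 of D → 112.85. Capacity used 37/37.
Total value = 494.85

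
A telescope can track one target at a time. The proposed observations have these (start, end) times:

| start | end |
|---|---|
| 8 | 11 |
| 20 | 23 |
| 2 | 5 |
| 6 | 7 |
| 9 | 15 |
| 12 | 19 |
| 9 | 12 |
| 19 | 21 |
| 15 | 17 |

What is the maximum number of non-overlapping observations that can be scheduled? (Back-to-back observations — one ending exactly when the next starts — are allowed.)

Order by finish time; keep every interval that doesn't clash with the previous kept one.
By end time: (2,5), (6,7), (8,11), (9,12), (9,15), (15,17), (12,19), (19,21), (20,23).
Pick (2,5); next start ≥ 5 → (6,7); next start ≥ 7 → (8,11); next start ≥ 11 → (15,17); next start ≥ 17 → (19,21).
Selected 5 observations.

5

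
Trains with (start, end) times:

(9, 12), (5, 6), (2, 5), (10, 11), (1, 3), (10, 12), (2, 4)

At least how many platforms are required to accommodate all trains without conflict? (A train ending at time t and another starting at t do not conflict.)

Events (time:±→running): 1:+→1 2:+→2 2:+→3 … peak 3.

3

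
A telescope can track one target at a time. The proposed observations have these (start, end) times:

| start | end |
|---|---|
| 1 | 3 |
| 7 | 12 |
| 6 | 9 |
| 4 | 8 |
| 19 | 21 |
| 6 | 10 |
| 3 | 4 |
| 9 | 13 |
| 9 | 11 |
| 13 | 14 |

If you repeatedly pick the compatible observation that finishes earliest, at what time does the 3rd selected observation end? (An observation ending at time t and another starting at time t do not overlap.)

8

Greedy by earliest finish: after sorting by end time, pick each interval compatible with the last pick.
By end time: (1,3), (3,4), (4,8), (6,9), (6,10), (9,11), (7,12), (9,13), (13,14), (19,21).
Pick (1,3); next start ≥ 3 → (3,4); next start ≥ 4 → (4,8); next start ≥ 8 → (9,11); next start ≥ 11 → (13,14); next start ≥ 14 → (19,21).
Selected: (1,3) (3,4) (4,8) (9,11) (13,14) (19,21)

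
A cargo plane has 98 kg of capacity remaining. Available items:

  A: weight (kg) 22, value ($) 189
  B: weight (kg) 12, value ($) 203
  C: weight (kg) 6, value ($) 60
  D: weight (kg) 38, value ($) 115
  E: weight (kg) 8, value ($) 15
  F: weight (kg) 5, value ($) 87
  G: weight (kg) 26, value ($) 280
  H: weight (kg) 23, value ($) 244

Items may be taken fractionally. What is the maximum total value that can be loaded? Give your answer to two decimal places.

Greedy by value/weight ratio, highest first.
Order: F (87/5=17.40) > B (203/12=16.92) > G (280/26=10.77) > H (244/23=10.61) > C (60/6=10.00) > A (189/22=8.59) > D (115/38=3.03) > E (15/8=1.88)
Fill: take F (5 @ 87) → take B (12 @ 203) → take G (26 @ 280) → take H (23 @ 244) → take C (6 @ 60) → take A (22 @ 189) → take 4/38 of D → 12.11; 98/98 used.
Total value = 1075.11

1075.11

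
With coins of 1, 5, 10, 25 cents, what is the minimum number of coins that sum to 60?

3

60 − 2×25→10 − 1×10→0
Total coins = 2 + 1 = 3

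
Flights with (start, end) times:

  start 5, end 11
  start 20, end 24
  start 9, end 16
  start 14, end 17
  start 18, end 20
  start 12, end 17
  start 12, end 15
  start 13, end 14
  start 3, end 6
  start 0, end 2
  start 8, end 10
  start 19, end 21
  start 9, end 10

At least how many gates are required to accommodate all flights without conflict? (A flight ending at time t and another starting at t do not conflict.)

4

The answer is the maximum number of intervals overlapping at any instant.
starts: [0, 3, 5, 8, 9, 9, 12, 12, 13, 14, 18, 19, 20]
ends:   [2, 6, 10, 10, 11, 14, 15, 16, 17, 17, 20, 21, 24]
s0→1 e2→0 s3→1 s5→2 e6→1 s8→2 s9→3 s9→4  — peak 4.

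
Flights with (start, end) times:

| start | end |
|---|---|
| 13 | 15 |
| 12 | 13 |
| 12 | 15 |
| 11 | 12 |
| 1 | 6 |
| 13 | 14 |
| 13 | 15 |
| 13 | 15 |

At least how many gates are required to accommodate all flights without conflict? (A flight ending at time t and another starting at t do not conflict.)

Count concurrent intervals with a sweep; the peak is the room count.
Events (time:±→running): 1:+→1 6:-→0 11:+→1 12:-→0 12:+→1 12:+→2 13:-→1 13:+→2 13:+→3 13:+→4 13:+→5 … peak 5.

5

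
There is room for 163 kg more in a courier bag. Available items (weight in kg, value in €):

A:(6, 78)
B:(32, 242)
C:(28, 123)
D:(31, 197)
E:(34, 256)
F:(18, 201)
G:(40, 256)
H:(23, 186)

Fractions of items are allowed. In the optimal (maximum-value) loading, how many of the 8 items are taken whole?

Greedy by value/weight ratio, highest first.
Ratios (sorted): A 13.00, F 11.17, H 8.09, B 7.56, E 7.53, G 6.40, D 6.35, C 4.39
take A (6 @ 78); take F (18 @ 201); take H (23 @ 186); take B (32 @ 242); take E (34 @ 256); take G (40 @ 256); take 10/31 of D → 63.55. Capacity used 163/163.
6 item(s) taken whole; one partial (take 10/31 of D).

6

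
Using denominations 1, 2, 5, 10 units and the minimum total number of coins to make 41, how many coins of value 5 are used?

0

Use the largest denomination that fits, subtract, and repeat.
41 − 4×10→1 − 1×1→0
Count of 5: 0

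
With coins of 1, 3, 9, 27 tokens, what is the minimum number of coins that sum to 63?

Use the largest denomination that fits, subtract, and repeat.
63 = 2×27 + 1×9
Total coins = 2 + 1 = 3

3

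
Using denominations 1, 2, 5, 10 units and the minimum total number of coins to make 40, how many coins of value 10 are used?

4

40 = 4×10
Count of 10: 4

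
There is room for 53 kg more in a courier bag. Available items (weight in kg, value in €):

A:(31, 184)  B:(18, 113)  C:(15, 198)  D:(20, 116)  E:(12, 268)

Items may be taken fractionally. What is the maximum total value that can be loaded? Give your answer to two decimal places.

626.48

Greedy by value/weight ratio, highest first.
Ratios (sorted): E 22.33, C 13.20, B 6.28, A 5.94, D 5.80
take E (12 @ 268); take C (15 @ 198); take B (18 @ 113); take 8/31 of A → 47.48. Capacity used 53/53.
Total value = 626.48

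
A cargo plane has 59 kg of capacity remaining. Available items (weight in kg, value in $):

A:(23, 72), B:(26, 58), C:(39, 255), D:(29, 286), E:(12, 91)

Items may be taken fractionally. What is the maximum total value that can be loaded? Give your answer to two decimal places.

Greedy by value/weight ratio, highest first.
Ratios (sorted): D 9.86, E 7.58, C 6.54, A 3.13, B 2.23
take D (29 @ 286); take E (12 @ 91); take 18/39 of C → 117.69. Capacity used 59/59.
Total value = 494.69

494.69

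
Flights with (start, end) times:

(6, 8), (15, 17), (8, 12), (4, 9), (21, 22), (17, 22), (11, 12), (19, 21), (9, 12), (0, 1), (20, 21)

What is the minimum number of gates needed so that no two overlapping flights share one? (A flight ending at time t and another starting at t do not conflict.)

starts: [0, 4, 6, 8, 9, 11, 15, 17, 19, 20, 21]
ends:   [1, 8, 9, 12, 12, 12, 17, 21, 21, 22, 22]
s0→1 e1→0 s4→1 s6→2 e8→1 s8→2 e9→1 s9→2 s11→3  — peak 3.

3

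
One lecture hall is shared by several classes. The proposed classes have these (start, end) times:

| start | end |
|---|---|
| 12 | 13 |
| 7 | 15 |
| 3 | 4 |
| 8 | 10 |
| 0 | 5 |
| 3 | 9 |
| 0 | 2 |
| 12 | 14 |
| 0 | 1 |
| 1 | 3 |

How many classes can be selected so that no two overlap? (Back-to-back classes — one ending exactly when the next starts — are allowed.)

5

By end time: (0,1), (0,2), (1,3), (3,4), (0,5), (3,9), (8,10), (12,13), (12,14), (7,15).
Pick (0,1); next start ≥ 1 → (1,3); next start ≥ 3 → (3,4); next start ≥ 4 → (8,10); next start ≥ 10 → (12,13).
Selected 5 classes.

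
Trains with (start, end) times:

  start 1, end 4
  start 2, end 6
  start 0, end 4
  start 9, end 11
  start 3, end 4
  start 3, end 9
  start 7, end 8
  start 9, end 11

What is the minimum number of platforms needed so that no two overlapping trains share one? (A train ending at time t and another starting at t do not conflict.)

5

Events (time:±→running): 0:+→1 1:+→2 2:+→3 3:+→4 3:+→5 … peak 5.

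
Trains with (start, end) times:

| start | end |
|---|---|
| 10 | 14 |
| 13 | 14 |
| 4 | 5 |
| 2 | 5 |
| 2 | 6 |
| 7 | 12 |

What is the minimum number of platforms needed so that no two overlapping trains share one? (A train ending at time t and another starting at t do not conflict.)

3

The answer is the maximum number of intervals overlapping at any instant.
starts: [2, 2, 4, 7, 10, 13]
ends:   [5, 5, 6, 12, 14, 14]
s2→1 s2→2 s4→3  — peak 3.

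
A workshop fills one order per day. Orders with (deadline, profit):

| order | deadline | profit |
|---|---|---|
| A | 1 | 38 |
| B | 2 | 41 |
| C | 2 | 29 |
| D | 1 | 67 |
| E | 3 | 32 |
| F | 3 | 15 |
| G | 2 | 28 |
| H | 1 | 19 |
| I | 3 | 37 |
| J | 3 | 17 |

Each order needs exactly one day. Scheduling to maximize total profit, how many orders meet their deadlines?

3

Profit order: D=67 B=41 A=38 I=37 E=32 C=29 G=28 H=19 J=17 F=15
Assign: D→slot 1, B→slot 2, A skipped, I→slot 3, E skipped, C skipped, G skipped, H skipped, J skipped, F skipped.
Slots: [1:D] [2:B] [3:I]
3 of 10 scheduled.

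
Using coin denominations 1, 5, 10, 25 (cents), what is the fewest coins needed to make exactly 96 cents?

6

Use the largest denomination that fits, subtract, and repeat.
96 − 3×25→21 − 2×10→1 − 1×1→0
Total coins = 3 + 2 + 1 = 6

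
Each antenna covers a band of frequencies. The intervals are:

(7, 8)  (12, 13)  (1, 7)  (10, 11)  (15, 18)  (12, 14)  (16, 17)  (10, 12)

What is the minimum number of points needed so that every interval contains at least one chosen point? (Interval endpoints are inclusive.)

4

Sort by right endpoint; whenever an interval is uncovered, place a point at its right end.
By right end: [1,7]  [7,8]  [10,11]  [10,12]  [12,13]  [12,14]  [16,17]  [15,18]
[1,7] uncovered → point at 7; [10,11] uncovered → point at 11; [12,13] uncovered → point at 13; [16,17] uncovered → point at 17.
Points: 7, 11, 13, 17 (4 total).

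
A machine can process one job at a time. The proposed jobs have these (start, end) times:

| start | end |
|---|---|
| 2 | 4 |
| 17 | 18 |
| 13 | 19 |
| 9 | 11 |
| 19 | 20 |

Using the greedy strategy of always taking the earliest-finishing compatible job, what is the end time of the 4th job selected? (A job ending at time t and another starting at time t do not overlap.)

Sorted by end: (2,4)  (9,11)  (17,18)  (13,19)  (19,20)
take (2,4); take (9,11); take (17,18); take (19,20).
Selected: (2,4) (9,11) (17,18) (19,20)

20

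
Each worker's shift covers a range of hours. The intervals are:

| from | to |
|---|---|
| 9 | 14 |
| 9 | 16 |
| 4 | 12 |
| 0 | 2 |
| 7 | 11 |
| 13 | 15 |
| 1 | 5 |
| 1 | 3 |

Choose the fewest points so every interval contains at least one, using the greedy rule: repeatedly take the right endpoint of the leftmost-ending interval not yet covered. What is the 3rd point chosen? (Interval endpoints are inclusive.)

Sort by right endpoint; whenever an interval is uncovered, place a point at its right end.
Sorted: [0,2] [1,3] [1,5] [7,11] [4,12] [9,14] [13,15] [9,16]
{[0,2],[1,3],[1,5]} hit by 2; {[7,11],[4,12],[9,14]} hit by 11; {[13,15],[9,16]} hit by 15.
Points: 2, 11, 15 (3 total).

15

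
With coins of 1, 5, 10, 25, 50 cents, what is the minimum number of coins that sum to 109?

109 = 2×50 + 1×5 + 4×1
Total coins = 2 + 1 + 4 = 7

7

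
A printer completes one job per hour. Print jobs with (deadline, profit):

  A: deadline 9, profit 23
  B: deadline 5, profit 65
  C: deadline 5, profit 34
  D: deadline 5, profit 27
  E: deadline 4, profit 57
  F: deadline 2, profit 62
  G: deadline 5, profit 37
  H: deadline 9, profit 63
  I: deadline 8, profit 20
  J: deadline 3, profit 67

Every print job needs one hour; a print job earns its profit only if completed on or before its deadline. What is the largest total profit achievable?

394

Profit order: J=67 B=65 H=63 F=62 E=57 G=37 C=34 D=27 A=23 I=20
Assign: J→slot 3, B→slot 5, H→slot 9, F→slot 2, E→slot 4, G→slot 1, C skipped, D skipped, A→slot 8, I→slot 7.
Slots: [1:G] [2:F] [3:J] [4:E] [5:B] [7:I] [8:A] [9:H]
Profit = 37 + 62 + 67 + 57 + 65 + 20 + 23 + 63 = 394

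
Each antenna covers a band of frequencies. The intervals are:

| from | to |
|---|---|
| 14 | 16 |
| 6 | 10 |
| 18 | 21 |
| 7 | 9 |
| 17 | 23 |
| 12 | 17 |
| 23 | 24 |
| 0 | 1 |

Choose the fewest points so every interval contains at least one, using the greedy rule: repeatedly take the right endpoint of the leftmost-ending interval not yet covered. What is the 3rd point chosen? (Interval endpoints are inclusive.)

16

Sorted: [0,1] [7,9] [6,10] [14,16] [12,17] [18,21] [17,23] [23,24]
{[0,1]} hit by 1; {[7,9],[6,10]} hit by 9; {[14,16],[12,17]} hit by 16; {[18,21],[17,23]} hit by 21; {[23,24]} hit by 24.
Points: 1, 9, 16, 21, 24 (5 total).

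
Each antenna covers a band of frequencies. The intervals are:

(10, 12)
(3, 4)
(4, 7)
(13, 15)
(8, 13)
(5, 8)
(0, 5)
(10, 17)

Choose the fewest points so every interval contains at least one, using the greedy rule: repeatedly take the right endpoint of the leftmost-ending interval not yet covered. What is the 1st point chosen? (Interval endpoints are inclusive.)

4

Sort by right endpoint; whenever an interval is uncovered, place a point at its right end.
Sorted: [3,4] [0,5] [4,7] [5,8] [10,12] [8,13] [13,15] [10,17]
{[3,4],[0,5],[4,7]} hit by 4; {[5,8]} hit by 8; {[10,12],[8,13]} hit by 12; {[13,15],[10,17]} hit by 15.
Points: 4, 8, 12, 15 (4 total).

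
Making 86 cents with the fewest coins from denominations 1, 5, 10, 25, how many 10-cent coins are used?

86 = 3×25 + 1×10 + 1×1
Count of 10: 1

1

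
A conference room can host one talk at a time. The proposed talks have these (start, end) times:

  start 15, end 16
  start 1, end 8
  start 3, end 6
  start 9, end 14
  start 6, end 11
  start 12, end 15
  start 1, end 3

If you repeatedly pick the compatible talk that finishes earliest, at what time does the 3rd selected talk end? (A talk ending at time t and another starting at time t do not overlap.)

Order by finish time; keep every interval that doesn't clash with the previous kept one.
By end time: (1,3), (3,6), (1,8), (6,11), (9,14), (12,15), (15,16).
Pick (1,3); next start ≥ 3 → (3,6); next start ≥ 6 → (6,11); next start ≥ 11 → (12,15); next start ≥ 15 → (15,16).
Selected: (1,3) (3,6) (6,11) (12,15) (15,16)

11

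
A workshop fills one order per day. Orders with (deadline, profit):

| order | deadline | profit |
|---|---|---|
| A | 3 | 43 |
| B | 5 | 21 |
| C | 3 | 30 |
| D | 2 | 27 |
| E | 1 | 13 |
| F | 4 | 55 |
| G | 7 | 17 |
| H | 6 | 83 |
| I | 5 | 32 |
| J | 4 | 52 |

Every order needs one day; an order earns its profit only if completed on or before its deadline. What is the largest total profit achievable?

Sort by profit descending; place each in the latest free slot ≤ its deadline.
Profit order: H=83 F=55 J=52 A=43 I=32 C=30 D=27 B=21 G=17 E=13
Assign: H→slot 6, F→slot 4, J→slot 3, A→slot 2, I→slot 5, C→slot 1, D skipped, B skipped, G→slot 7, E skipped.
Slots: [1:C] [2:A] [3:J] [4:F] [5:I] [6:H] [7:G]
Profit = 30 + 43 + 52 + 55 + 32 + 83 + 17 = 312

312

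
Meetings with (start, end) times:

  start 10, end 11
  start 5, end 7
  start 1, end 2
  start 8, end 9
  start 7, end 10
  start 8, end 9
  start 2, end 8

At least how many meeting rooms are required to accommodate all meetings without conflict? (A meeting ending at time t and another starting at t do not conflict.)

3

starts: [1, 2, 5, 7, 8, 8, 10]
ends:   [2, 7, 8, 9, 9, 10, 11]
s1→1 e2→0 s2→1 s5→2 e7→1 s7→2 e8→1 s8→2 s8→3  — peak 3.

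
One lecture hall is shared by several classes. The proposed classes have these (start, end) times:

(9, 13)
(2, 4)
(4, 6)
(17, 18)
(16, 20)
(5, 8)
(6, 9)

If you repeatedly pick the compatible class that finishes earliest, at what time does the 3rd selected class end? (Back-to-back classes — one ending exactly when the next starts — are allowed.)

Sorted by end: (2,4)  (4,6)  (5,8)  (6,9)  (9,13)  (17,18)  (16,20)
take (2,4); take (4,6); skip (5,8); take (6,9); take (9,13); take (17,18); skip (16,20).
Selected: (2,4) (4,6) (6,9) (9,13) (17,18)

9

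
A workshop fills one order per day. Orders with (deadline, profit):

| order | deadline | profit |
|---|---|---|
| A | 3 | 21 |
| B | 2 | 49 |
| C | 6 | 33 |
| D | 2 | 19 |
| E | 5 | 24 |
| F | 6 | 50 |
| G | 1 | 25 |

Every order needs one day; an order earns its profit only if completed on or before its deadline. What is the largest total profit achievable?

Profit order: F=50 B=49 C=33 G=25 E=24 A=21 D=19
Assign: F→slot 6, B→slot 2, C→slot 5, G→slot 1, E→slot 4, A→slot 3, D skipped.
Slots: [1:G] [2:B] [3:A] [4:E] [5:C] [6:F]
Profit = 25 + 49 + 21 + 24 + 33 + 50 = 202

202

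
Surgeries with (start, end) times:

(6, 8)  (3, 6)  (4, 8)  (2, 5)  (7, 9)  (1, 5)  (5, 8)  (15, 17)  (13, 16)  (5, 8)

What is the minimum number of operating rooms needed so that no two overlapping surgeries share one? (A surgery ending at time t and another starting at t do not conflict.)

5

Events (time:±→running): 1:+→1 2:+→2 3:+→3 4:+→4 5:-→3 5:-→2 5:+→3 5:+→4 6:-→3 6:+→4 7:+→5 … peak 5.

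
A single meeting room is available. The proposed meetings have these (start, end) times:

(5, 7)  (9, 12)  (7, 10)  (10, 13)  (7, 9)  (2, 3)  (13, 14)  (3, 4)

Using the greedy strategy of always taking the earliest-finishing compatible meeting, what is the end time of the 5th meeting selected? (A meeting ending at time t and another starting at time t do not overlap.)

12

By end time: (2,3), (3,4), (5,7), (7,9), (7,10), (9,12), (10,13), (13,14).
Pick (2,3); next start ≥ 3 → (3,4); next start ≥ 4 → (5,7); next start ≥ 7 → (7,9); next start ≥ 9 → (9,12); next start ≥ 12 → (13,14).
Selected: (2,3) (3,4) (5,7) (7,9) (9,12) (13,14)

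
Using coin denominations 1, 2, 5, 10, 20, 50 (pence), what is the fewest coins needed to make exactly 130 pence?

130 = 2×50 + 1×20 + 1×10
Total coins = 2 + 1 + 1 = 4

4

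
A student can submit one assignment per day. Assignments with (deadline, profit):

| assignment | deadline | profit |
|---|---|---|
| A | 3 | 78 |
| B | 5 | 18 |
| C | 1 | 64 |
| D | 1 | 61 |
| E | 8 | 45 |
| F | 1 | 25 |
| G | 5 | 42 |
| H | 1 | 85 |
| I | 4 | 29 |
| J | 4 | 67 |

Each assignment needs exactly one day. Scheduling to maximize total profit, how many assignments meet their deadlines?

By profit: H(d1,85), A(d3,78), J(d4,67), C(d1,64), D(d1,61), E(d8,45), G(d5,42), I(d4,29), F(d1,25), B(d5,18)
H→slot 1; A→slot 3; J→slot 4; C skipped; D skipped; E→slot 8; G→slot 5; I→slot 2; F skipped; B skipped.
6 of 10 scheduled.

6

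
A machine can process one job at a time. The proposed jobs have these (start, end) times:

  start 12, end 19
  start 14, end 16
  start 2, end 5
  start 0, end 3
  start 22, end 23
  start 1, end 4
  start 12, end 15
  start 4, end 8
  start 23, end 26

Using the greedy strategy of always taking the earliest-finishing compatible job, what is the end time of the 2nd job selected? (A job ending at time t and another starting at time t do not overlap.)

8

Sorted by end: (0,3)  (1,4)  (2,5)  (4,8)  (12,15)  (14,16)  (12,19)  (22,23)  (23,26)
take (0,3); take (4,8); take (12,15); skip (14,16); take (22,23); take (23,26).
Selected: (0,3) (4,8) (12,15) (22,23) (23,26)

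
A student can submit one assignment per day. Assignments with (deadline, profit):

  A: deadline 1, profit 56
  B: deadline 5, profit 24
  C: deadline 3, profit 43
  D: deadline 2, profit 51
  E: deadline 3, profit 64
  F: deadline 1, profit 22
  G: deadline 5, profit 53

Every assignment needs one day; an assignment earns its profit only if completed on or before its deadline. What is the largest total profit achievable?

By profit: E(d3,64), A(d1,56), G(d5,53), D(d2,51), C(d3,43), B(d5,24), F(d1,22)
E→slot 3; A→slot 1; G→slot 5; D→slot 2; C skipped; B→slot 4; F skipped.
Profit = 56 + 51 + 64 + 24 + 53 = 248

248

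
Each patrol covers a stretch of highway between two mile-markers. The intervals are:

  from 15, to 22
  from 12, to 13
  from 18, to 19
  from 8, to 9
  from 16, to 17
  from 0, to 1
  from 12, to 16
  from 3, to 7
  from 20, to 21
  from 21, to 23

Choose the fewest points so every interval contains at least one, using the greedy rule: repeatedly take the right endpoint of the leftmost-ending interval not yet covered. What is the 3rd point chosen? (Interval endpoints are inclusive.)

9

Process intervals by earliest right end; each time one isn't hit yet, stab at its right endpoint.
By right end: [0,1]  [3,7]  [8,9]  [12,13]  [12,16]  [16,17]  [18,19]  [20,21]  [15,22]  [21,23]
[0,1] uncovered → point at 1; [3,7] uncovered → point at 7; [8,9] uncovered → point at 9; [12,13] uncovered → point at 13; [16,17] uncovered → point at 17; [18,19] uncovered → point at 19; [20,21] uncovered → point at 21.
Points: 1, 7, 9, 13, 17, 19, 21 (7 total).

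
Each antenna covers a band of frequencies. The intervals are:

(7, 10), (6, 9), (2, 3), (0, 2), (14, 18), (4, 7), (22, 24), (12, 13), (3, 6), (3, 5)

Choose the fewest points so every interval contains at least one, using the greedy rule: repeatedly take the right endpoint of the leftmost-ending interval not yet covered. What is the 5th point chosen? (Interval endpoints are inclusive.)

Sort by right endpoint; whenever an interval is uncovered, place a point at its right end.
Sorted: [0,2] [2,3] [3,5] [3,6] [4,7] [6,9] [7,10] [12,13] [14,18] [22,24]
{[0,2],[2,3]} hit by 2; {[3,5],[3,6],[4,7]} hit by 5; {[6,9],[7,10]} hit by 9; {[12,13]} hit by 13; {[14,18]} hit by 18; {[22,24]} hit by 24.
Points: 2, 5, 9, 13, 18, 24 (6 total).

18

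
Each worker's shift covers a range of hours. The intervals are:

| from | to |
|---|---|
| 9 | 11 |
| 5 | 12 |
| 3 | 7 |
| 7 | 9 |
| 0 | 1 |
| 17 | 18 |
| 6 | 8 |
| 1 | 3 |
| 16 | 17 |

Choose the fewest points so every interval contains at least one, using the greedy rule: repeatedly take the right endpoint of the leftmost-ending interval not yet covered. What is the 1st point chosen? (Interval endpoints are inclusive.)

Process intervals by earliest right end; each time one isn't hit yet, stab at its right endpoint.
Sorted: [0,1] [1,3] [3,7] [6,8] [7,9] [9,11] [5,12] [16,17] [17,18]
{[0,1],[1,3]} hit by 1; {[3,7],[6,8],[7,9]} hit by 7; {[9,11],[5,12]} hit by 11; {[16,17],[17,18]} hit by 17.
Points: 1, 7, 11, 17 (4 total).

1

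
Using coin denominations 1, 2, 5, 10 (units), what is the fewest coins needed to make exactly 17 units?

3

Greedy: take as many of the largest coin as possible, then repeat with the remainder.
17 − 1×10→7 − 1×5→2 − 1×2→0
Total coins = 1 + 1 + 1 = 3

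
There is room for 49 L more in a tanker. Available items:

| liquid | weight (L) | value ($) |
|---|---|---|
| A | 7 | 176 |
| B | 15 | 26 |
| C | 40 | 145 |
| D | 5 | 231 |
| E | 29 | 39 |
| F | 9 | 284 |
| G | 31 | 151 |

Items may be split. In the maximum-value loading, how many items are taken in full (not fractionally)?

3

Greedy by value/weight ratio, highest first.
Ratios (sorted): D 46.20, F 31.56, A 25.14, G 4.87, C 3.62, B 1.73, E 1.34
take D (5 @ 231); take F (9 @ 284); take A (7 @ 176); take 28/31 of G → 136.39. Capacity used 49/49.
3 item(s) taken whole; one partial (take 28/31 of G).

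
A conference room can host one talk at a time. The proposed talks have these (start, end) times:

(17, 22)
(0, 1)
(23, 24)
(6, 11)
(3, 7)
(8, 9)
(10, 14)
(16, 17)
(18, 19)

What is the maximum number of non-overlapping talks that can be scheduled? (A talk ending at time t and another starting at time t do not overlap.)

By end time: (0,1), (3,7), (8,9), (6,11), (10,14), (16,17), (18,19), (17,22), (23,24).
Pick (0,1); next start ≥ 1 → (3,7); next start ≥ 7 → (8,9); next start ≥ 9 → (10,14); next start ≥ 14 → (16,17); next start ≥ 17 → (18,19); next start ≥ 19 → (23,24).
Selected 7 talks.

7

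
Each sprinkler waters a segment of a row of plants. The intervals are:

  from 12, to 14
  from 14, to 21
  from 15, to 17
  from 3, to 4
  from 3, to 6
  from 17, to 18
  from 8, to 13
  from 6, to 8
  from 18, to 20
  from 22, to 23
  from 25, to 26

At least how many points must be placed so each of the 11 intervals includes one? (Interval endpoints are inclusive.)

7

Sorted: [3,4] [3,6] [6,8] [8,13] [12,14] [15,17] [17,18] [18,20] [14,21] [22,23] [25,26]
{[3,4],[3,6]} hit by 4; {[6,8],[8,13]} hit by 8; {[12,14]} hit by 14; {[15,17],[17,18]} hit by 17; {[18,20],[14,21]} hit by 20; {[22,23]} hit by 23; {[25,26]} hit by 26.
Points: 4, 8, 14, 17, 20, 23, 26 (7 total).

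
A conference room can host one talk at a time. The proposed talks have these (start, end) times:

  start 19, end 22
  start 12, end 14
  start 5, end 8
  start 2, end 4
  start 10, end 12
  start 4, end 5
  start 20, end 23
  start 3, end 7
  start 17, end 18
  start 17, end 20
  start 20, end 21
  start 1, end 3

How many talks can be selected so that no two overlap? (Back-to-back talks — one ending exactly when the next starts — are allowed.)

7

Order by finish time; keep every interval that doesn't clash with the previous kept one.
Sorted by end: (1,3)  (2,4)  (4,5)  (3,7)  (5,8)  (10,12)  (12,14)  (17,18)  (17,20)  (20,21)  (19,22)  (20,23)
take (1,3); skip (2,4); take (4,5); take (5,8); take (10,12); take (12,14); take (17,18); take (20,21).
Selected 7 talks.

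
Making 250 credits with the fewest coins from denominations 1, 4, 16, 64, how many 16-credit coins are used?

Greedy: take as many of the largest coin as possible, then repeat with the remainder.
250 = 3×64 + 3×16 + 2×4 + 2×1
Count of 16: 3

3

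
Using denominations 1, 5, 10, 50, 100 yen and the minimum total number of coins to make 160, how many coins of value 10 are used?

Greedy: take as many of the largest coin as possible, then repeat with the remainder.
160 = 1×100 + 1×50 + 1×10
Count of 10: 1

1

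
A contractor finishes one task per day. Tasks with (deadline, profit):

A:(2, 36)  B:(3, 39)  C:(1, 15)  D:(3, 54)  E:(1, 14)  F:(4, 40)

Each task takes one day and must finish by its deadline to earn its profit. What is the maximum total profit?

Take jobs in profit order; each goes to the latest open slot no later than its deadline.
By profit: D(d3,54), F(d4,40), B(d3,39), A(d2,36), C(d1,15), E(d1,14)
D→slot 3; F→slot 4; B→slot 2; A→slot 1; C skipped; E skipped.
Profit = 36 + 39 + 54 + 40 = 169

169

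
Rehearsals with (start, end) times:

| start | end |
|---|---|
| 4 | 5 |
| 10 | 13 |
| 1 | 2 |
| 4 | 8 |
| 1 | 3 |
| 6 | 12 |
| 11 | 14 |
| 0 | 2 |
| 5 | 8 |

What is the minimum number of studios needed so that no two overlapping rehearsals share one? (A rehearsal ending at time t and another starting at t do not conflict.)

3

Events (time:±→running): 0:+→1 1:+→2 1:+→3 … peak 3.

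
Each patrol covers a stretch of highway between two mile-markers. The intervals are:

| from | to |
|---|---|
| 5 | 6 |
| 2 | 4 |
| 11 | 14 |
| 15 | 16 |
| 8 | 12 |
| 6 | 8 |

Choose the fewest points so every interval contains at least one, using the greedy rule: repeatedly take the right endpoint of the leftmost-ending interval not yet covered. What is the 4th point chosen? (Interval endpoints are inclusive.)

16

By right end: [2,4]  [5,6]  [6,8]  [8,12]  [11,14]  [15,16]
[2,4] uncovered → point at 4; [5,6] uncovered → point at 6; [8,12] uncovered → point at 12; [15,16] uncovered → point at 16.
Points: 4, 6, 12, 16 (4 total).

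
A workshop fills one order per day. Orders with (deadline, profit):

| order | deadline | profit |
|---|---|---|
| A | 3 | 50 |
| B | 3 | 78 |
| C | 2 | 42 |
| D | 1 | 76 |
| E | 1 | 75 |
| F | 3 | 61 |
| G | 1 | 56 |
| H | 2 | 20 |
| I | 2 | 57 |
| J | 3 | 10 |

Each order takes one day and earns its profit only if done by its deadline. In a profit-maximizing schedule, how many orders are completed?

Sort by profit descending; place each in the latest free slot ≤ its deadline.
Profit order: B=78 D=76 E=75 F=61 I=57 G=56 A=50 C=42 H=20 J=10
Assign: B→slot 3, D→slot 1, E skipped, F→slot 2, I skipped, G skipped, A skipped, C skipped, H skipped, J skipped.
Slots: [1:D] [2:F] [3:B]
3 of 10 scheduled.

3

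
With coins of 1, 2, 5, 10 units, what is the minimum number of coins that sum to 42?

5

42 − 4×10→2 − 1×2→0
Total coins = 4 + 1 = 5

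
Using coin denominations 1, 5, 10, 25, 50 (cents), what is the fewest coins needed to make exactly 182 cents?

Greedy: take as many of the largest coin as possible, then repeat with the remainder.
182 − 3×50→32 − 1×25→7 − 1×5→2 − 2×1→0
Total coins = 3 + 1 + 1 + 2 = 7

7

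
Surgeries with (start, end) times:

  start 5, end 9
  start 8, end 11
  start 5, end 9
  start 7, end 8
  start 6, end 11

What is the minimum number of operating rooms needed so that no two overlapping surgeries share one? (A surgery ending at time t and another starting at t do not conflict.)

The answer is the maximum number of intervals overlapping at any instant.
starts: [5, 5, 6, 7, 8]
ends:   [8, 9, 9, 11, 11]
s5→1 s5→2 s6→3 s7→4  — peak 4.

4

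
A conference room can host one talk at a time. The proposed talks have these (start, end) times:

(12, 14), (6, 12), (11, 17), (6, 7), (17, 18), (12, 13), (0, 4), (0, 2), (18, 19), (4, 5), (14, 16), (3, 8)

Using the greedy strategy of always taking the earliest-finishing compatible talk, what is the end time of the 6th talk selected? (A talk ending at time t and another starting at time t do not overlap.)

Order by finish time; keep every interval that doesn't clash with the previous kept one.
By end time: (0,2), (0,4), (4,5), (6,7), (3,8), (6,12), (12,13), (12,14), (14,16), (11,17), (17,18), (18,19).
Pick (0,2); next start ≥ 2 → (4,5); next start ≥ 5 → (6,7); next start ≥ 7 → (12,13); next start ≥ 13 → (14,16); next start ≥ 16 → (17,18); next start ≥ 18 → (18,19).
Selected: (0,2) (4,5) (6,7) (12,13) (14,16) (17,18) (18,19)

18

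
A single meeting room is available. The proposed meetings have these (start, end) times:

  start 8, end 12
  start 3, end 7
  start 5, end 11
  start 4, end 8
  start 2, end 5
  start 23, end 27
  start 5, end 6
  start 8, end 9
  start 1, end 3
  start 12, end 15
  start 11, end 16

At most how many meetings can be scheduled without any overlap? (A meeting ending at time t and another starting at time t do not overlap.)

Greedy by earliest finish: after sorting by end time, pick each interval compatible with the last pick.
Sorted by end: (1,3)  (2,5)  (5,6)  (3,7)  (4,8)  (8,9)  (5,11)  (8,12)  (12,15)  (11,16)  (23,27)
take (1,3); take (5,6); skip (3,7); take (8,9); skip (8,12); take (12,15); take (23,27).
Selected 5 meetings.

5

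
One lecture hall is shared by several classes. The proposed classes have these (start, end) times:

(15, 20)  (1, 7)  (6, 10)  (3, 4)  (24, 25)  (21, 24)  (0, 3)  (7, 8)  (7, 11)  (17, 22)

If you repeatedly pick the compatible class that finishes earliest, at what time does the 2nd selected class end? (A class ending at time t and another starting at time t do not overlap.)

By end time: (0,3), (3,4), (1,7), (7,8), (6,10), (7,11), (15,20), (17,22), (21,24), (24,25).
Pick (0,3); next start ≥ 3 → (3,4); next start ≥ 4 → (7,8); next start ≥ 8 → (15,20); next start ≥ 20 → (21,24); next start ≥ 24 → (24,25).
Selected: (0,3) (3,4) (7,8) (15,20) (21,24) (24,25)

4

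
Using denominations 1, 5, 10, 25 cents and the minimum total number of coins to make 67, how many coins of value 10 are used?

1

67 − 2×25→17 − 1×10→7 − 1×5→2 − 2×1→0
Count of 10: 1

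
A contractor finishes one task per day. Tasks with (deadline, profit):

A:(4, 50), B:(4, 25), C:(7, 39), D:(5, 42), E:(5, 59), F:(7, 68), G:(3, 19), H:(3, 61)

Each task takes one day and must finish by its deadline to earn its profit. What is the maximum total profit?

Sort by profit descending; place each in the latest free slot ≤ its deadline.
By profit: F(d7,68), H(d3,61), E(d5,59), A(d4,50), D(d5,42), C(d7,39), B(d4,25), G(d3,19)
F→slot 7; H→slot 3; E→slot 5; A→slot 4; D→slot 2; C→slot 6; B→slot 1; G skipped.
Profit = 25 + 42 + 61 + 50 + 59 + 39 + 68 = 344

344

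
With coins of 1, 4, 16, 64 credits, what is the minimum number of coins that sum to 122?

122 − 1×64→58 − 3×16→10 − 2×4→2 − 2×1→0
Total coins = 1 + 3 + 2 + 2 = 8

8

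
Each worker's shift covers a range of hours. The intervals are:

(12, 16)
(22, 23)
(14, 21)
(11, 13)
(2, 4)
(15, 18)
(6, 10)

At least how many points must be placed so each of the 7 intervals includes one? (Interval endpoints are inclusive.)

5

By right end: [2,4]  [6,10]  [11,13]  [12,16]  [15,18]  [14,21]  [22,23]
[2,4] uncovered → point at 4; [6,10] uncovered → point at 10; [11,13] uncovered → point at 13; [15,18] uncovered → point at 18; [22,23] uncovered → point at 23.
Points: 4, 10, 13, 18, 23 (5 total).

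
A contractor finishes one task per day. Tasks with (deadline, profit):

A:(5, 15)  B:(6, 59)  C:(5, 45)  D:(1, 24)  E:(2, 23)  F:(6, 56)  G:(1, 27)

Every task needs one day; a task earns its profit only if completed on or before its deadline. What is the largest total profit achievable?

By profit: B(d6,59), F(d6,56), C(d5,45), G(d1,27), D(d1,24), E(d2,23), A(d5,15)
B→slot 6; F→slot 5; C→slot 4; G→slot 1; D skipped; E→slot 2; A→slot 3.
Profit = 27 + 23 + 15 + 45 + 56 + 59 = 225

225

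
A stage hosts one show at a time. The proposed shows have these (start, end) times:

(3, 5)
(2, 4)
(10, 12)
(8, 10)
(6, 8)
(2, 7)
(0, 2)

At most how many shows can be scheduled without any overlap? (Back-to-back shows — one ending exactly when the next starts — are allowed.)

Sorted by end: (0,2)  (2,4)  (3,5)  (2,7)  (6,8)  (8,10)  (10,12)
take (0,2); take (2,4); skip (3,5); skip (2,7); take (6,8); take (8,10); take (10,12).
Selected 5 shows.

5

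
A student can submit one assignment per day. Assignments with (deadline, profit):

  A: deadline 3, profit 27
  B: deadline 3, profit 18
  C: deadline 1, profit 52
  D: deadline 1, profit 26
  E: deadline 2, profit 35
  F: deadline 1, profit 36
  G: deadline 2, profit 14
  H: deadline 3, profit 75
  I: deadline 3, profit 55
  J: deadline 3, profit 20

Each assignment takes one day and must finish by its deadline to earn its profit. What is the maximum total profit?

Sort by profit descending; place each in the latest free slot ≤ its deadline.
Profit order: H=75 I=55 C=52 F=36 E=35 A=27 D=26 J=20 B=18 G=14
Assign: H→slot 3, I→slot 2, C→slot 1, F skipped, E skipped, A skipped, D skipped, J skipped, B skipped, G skipped.
Slots: [1:C] [2:I] [3:H]
Profit = 52 + 55 + 75 = 182

182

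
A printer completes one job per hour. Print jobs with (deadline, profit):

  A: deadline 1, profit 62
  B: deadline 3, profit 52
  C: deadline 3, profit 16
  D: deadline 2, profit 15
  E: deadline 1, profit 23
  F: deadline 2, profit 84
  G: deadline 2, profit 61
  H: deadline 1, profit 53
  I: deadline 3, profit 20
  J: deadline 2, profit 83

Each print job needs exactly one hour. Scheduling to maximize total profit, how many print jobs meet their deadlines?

3

Take jobs in profit order; each goes to the latest open slot no later than its deadline.
By profit: F(d2,84), J(d2,83), A(d1,62), G(d2,61), H(d1,53), B(d3,52), E(d1,23), I(d3,20), C(d3,16), D(d2,15)
F→slot 2; J→slot 1; A skipped; G skipped; H skipped; B→slot 3; E skipped; I skipped; C skipped; D skipped.
3 of 10 scheduled.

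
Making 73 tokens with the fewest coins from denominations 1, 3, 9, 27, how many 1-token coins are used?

1

73 = 2×27 + 2×9 + 1×1
Count of 1: 1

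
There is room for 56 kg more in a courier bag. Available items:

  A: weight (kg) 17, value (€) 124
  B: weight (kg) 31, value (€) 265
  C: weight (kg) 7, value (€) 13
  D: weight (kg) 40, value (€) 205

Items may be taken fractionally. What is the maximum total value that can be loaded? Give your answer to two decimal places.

Ratios (sorted): B 8.55, A 7.29, D 5.12, C 1.86
take B (31 @ 265); take A (17 @ 124); take 8/40 of D → 41.00. Capacity used 56/56.
Total value = 430.00

430.00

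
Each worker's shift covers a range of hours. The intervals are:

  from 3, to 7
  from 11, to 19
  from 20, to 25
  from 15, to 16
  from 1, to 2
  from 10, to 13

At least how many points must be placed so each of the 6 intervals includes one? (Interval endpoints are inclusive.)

5

Process intervals by earliest right end; each time one isn't hit yet, stab at its right endpoint.
By right end: [1,2]  [3,7]  [10,13]  [15,16]  [11,19]  [20,25]
[1,2] uncovered → point at 2; [3,7] uncovered → point at 7; [10,13] uncovered → point at 13; [15,16] uncovered → point at 16; [20,25] uncovered → point at 25.
Points: 2, 7, 13, 16, 25 (5 total).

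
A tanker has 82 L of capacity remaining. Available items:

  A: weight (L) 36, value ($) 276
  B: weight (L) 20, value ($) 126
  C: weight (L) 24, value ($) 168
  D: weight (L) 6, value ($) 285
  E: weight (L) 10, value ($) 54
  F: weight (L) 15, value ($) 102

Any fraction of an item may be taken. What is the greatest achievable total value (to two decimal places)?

837.30

Sort by value per unit weight and fill in that order.
Ratios (sorted): D 47.50, A 7.67, C 7.00, F 6.80, B 6.30, E 5.40
take D (6 @ 285); take A (36 @ 276); take C (24 @ 168); take F (15 @ 102); take 1/20 of B → 6.30. Capacity used 82/82.
Total value = 837.30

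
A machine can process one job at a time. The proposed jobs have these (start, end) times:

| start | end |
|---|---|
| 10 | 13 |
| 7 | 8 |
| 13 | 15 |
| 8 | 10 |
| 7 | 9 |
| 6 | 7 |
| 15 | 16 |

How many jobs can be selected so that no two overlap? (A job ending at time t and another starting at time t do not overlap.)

Sorted by end: (6,7)  (7,8)  (7,9)  (8,10)  (10,13)  (13,15)  (15,16)
take (6,7); take (7,8); take (8,10); take (10,13); take (13,15); take (15,16).
Selected 6 jobs.

6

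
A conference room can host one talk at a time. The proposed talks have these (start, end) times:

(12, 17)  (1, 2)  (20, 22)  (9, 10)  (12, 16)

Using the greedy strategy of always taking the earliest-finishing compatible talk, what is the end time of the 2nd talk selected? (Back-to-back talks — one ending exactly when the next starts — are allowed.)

10

By end time: (1,2), (9,10), (12,16), (12,17), (20,22).
Pick (1,2); next start ≥ 2 → (9,10); next start ≥ 10 → (12,16); next start ≥ 16 → (20,22).
Selected: (1,2) (9,10) (12,16) (20,22)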